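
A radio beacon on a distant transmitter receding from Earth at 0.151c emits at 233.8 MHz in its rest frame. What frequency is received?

200.8 MHz

Relativistic Doppler for frequency: f' = f₀ · √((1 − β)/(1 + β)).
f' = 233.8 × √(0.8490/1.1510) = 233.8 × 0.85885 ≈ 200.8 MHz.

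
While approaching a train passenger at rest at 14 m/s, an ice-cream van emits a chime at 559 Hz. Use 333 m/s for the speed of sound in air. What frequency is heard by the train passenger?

584 Hz

Only the source moves, toward the listener, so f' = f · v/(v − v_s).
f' = 559 × 333/(333 − 14) = 559 × 333/319 ≈ 584 Hz.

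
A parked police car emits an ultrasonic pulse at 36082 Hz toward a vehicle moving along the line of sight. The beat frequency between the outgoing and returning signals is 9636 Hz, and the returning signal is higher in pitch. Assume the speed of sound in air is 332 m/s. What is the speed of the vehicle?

Double Doppler shift off a moving reflector: f₂ = f₀ · (v + u)/(v − u) (u > 0 toward emitter).
Returning signal is higher, so f₂ = f₀ + Δf = 36082 + 9636 = 45718 Hz.
Rearranging, u = v · (f₂ − f₀)/(f₂ + f₀) = 332 × 9636/81800 ≈ 39 m/s.
So the vehicle is moving at 39 m/s toward the emitter.

39 m/s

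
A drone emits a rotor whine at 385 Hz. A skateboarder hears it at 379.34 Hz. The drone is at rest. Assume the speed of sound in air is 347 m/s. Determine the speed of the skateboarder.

f' < f, so the skateboarder is receding.
f' = f · (v − v_o)/v ⇒ v_o = v · |f'/f − 1|.
v_o = 347 × |379.34/385 − 1| = 347 × 0.0147 ≈ 5.1 m/s.

5.1 m/s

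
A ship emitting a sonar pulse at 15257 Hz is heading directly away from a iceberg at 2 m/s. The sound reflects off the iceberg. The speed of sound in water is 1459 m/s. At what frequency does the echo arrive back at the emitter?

The iceberg receives the sound from a moving source: f₁ = f₀ · v/(v + v_e) = 15257 × 1459/1461 ≈ 15236 Hz.
On the return leg the ship is a moving observer: f₂ = f₁ · (v − v_e)/v = 15236 × 1457/1459 ≈ 15215 Hz.

15215 Hz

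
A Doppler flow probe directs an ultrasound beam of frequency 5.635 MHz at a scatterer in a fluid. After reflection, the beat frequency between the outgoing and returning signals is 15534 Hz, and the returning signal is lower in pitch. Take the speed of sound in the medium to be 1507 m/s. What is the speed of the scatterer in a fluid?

Double Doppler shift off a moving reflector: f₂ = f₀ · (v + u)/(v − u) (u > 0 toward emitter).
Returning signal is lower, so f₂ = f₀ − Δf = 5635000 − 15534 = 5619466 Hz.
Rearranging, u = v · (f₂ − f₀)/(f₂ + f₀) = 1507 × -15534/11254466 ≈ -2.08 m/s.
So the scatterer in a fluid is moving at 2.08 m/s away from the emitter.

2.08 m/s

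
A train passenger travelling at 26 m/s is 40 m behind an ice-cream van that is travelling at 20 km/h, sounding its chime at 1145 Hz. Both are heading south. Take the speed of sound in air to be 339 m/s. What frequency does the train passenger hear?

1213 Hz

20 km/h = 5.556 m/s.
The train passenger is behind, so the ice-cream van is moving away from it while the train passenger is moving toward the ice-cream van.
With source receding and observer approaching, f' = f · (v + v_o)/(v + v_s).
f' = 1145 × (339 + 26)/(339 + 5.556) = 1145 × 365/344.56 ≈ 1213 Hz.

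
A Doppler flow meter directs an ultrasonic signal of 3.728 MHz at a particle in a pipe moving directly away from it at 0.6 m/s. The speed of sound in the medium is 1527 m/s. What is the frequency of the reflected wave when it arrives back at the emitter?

3.725 MHz

At the particle in a pipe (a moving observer), f₁ = f₀ · (v − u)/v = 3.728 × 1526.4/1527 ≈ 3.727 MHz.
The reflection then acts as a moving source: f₂ = f₁ · v/(v + u) ≈ 3.725 MHz.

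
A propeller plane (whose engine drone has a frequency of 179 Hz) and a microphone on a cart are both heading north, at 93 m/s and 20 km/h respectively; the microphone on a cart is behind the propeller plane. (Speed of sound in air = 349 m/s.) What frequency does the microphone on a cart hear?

20 km/h = 5.556 m/s.
The microphone on a cart is behind, so the propeller plane is moving away from it while the microphone on a cart is moving toward the propeller plane.
General Doppler shift: f' = f · (v + v_o)/(v + v_s).
f' = 179 × (349 + 5.556)/(349 + 93) = 179 × 354.56/442 ≈ 144 Hz.

144 Hz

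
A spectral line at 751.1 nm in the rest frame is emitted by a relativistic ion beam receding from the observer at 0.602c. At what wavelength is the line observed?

1506.9 nm

Relativistic Doppler for wavelength: λ' = λ₀ · √((1 + β)/(1 − β)).
λ' = 751.1 × √(1.6020/0.3980) = 751.1 × 2.00627 ≈ 1506.9 nm.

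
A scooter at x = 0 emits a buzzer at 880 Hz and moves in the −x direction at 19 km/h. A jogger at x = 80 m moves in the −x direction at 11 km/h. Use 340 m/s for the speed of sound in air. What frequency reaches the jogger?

19 km/h = 5.278 m/s; 11 km/h = 3.056 m/s.
The observer lies on the +x side, so the source is heading away from the observer and the observer is heading toward the source.
With source receding and observer approaching, f' = f · (v + v_o)/(v + v_s).
f' = 880 × (340 + 3.056)/(340 + 5.278) = 880 × 343.06/345.28 ≈ 874 Hz.

874 Hz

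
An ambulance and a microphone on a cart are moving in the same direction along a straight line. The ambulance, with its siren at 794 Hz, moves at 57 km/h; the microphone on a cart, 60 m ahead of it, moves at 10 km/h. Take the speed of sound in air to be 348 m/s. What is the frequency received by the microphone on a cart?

57 km/h = 15.83 m/s; 10 km/h = 2.778 m/s.
The microphone on a cart is ahead, so the ambulance is moving toward it while the microphone on a cart is moving away from the ambulance.
With source approaching and observer receding, f' = f · (v − v_o)/(v − v_s).
f' = 794 × (348 − 2.778)/(348 − 15.83) = 794 × 345.22/332.17 ≈ 825 Hz.

825 Hz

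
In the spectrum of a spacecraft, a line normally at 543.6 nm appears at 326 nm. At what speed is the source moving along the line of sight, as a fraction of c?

0.471c

λ'/λ₀ = 0.5997 < 1 (blueshift), so the source is approaching.
λ'/λ₀ = √((1 − β)/(1 + β)) for an approaching source ⇒ β = (1 − r²)/(1 + r²) with r = λ'/λ₀.
β = (1 − 0.3596)/(1 + 0.3596) ≈ 0.471.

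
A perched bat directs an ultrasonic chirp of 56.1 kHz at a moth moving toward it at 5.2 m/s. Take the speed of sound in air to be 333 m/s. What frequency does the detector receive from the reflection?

57.9 kHz

At the moth (a moving observer), f₁ = f₀ · (v + u)/v = 56.1 × 338.2/333 ≈ 57.0 kHz.
The reflection then acts as a moving source: f₂ = f₁ · v/(v − u) ≈ 57.9 kHz.
Equivalently f₂ = f₀ · (v + u)/(v − u).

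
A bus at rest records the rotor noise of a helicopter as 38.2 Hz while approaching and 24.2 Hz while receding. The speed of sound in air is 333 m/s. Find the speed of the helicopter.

f₁/f₂ = (v + v_s)/(v − v_s), so v_s = v · (f₁ − f₂)/(f₁ + f₂).
v_s = 333 × (38.2 − 24.2)/(38.2 + 24.2) = 333 × 14.0/62.4 ≈ 75 m/s.

75 m/s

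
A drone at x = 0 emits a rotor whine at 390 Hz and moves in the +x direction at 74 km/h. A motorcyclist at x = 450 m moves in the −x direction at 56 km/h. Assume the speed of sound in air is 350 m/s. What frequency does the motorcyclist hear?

433 Hz

74 km/h = 20.56 m/s; 56 km/h = 15.56 m/s.
The observer lies on the +x side, so the source is heading toward the observer and the observer is heading toward the source.
General Doppler shift: f' = f · (v + v_o)/(v − v_s).
f' = 390 × (350 + 15.56)/(350 − 20.56) = 390 × 365.56/329.44 ≈ 433 Hz.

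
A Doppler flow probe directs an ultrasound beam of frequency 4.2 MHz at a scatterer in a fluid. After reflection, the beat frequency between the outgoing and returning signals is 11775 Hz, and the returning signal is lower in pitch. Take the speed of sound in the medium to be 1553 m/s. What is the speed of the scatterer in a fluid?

Double Doppler shift off a moving reflector: f₂ = f₀ · (v + u)/(v − u) (u > 0 toward emitter).
Returning signal is lower, so f₂ = f₀ − Δf = 4200000 − 11775 = 4188225 Hz.
Rearranging, u = v · (f₂ − f₀)/(f₂ + f₀) = 1553 × -11775/8388225 ≈ -2.18 m/s.
So the scatterer in a fluid is moving at 2.18 m/s away from the emitter.

2.18 m/s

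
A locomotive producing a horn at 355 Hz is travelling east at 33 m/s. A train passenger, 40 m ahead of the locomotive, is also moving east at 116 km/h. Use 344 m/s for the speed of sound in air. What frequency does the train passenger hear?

356 Hz

116 km/h = 32.22 m/s.
The train passenger is ahead, so the locomotive is moving toward it while the train passenger is moving away from the locomotive.
With source approaching and observer receding, f' = f · (v − v_o)/(v − v_s).
f' = 355 × (344 − 32.22)/(344 − 33) = 355 × 311.78/311 ≈ 356 Hz.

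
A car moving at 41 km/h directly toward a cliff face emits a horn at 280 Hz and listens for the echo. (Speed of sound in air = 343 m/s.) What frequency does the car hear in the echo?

41 km/h = 11.39 m/s.
The cliff face receives the sound from a moving source: f₁ = f₀ · v/(v − v_e) = 280 × 343/331.61 ≈ 290 Hz.
On the return leg the car is a moving observer: f₂ = f₁ · (v + v_e)/v = 290 × 354.39/343 ≈ 299 Hz.

299 Hz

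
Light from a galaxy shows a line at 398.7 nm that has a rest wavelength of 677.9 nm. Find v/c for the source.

λ'/λ₀ = 0.5881 < 1 (blueshift), so the source is approaching.
λ'/λ₀ = √((1 − β)/(1 + β)) for an approaching source ⇒ β = (1 − r²)/(1 + r²) with r = λ'/λ₀.
β = (1 − 0.3459)/(1 + 0.3459) ≈ 0.486.

0.486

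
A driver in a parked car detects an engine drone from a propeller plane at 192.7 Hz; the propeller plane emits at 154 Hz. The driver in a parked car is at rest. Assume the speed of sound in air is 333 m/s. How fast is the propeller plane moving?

67 m/s

f' > f, so the propeller plane is approaching.
f' = f · v/(v − v_s) ⇒ v_s = v · |1 − f/f'|.
v_s = 333 × |1 − 154/192.7| = 333 × 0.2008 ≈ 67 m/s.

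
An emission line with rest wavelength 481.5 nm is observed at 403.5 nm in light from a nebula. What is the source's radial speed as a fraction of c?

0.175c

λ'/λ₀ = 0.8380 < 1 (blueshift), so the source is approaching.
λ'/λ₀ = √((1 − β)/(1 + β)) for an approaching source ⇒ β = (1 − r²)/(1 + r²) with r = λ'/λ₀.
β = (1 − 0.7023)/(1 + 0.7023) ≈ 0.175.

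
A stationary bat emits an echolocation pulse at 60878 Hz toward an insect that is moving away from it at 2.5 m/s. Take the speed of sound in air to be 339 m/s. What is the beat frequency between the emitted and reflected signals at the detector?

At the insect (a moving observer), f₁ = f₀ · (v − u)/v = 60878 × 336.5/339 ≈ 60429 Hz.
On reflection it acts as a source moving away from the stationary detector: f₂ = f₁ · v/(v + u) = 60429 × 339/341.5 ≈ 59987 Hz.
Equivalently f₂ = f₀ · (v − u)/(v + u).
Beat frequency: |f₂ − f₀| = 2u·f₀/(v + u) = 2 × 2.5 × 60878/341.5 ≈ 891 Hz.

891 Hz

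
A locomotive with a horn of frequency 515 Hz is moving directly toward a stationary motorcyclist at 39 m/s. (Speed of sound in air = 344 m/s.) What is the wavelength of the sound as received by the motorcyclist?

Only the source moves, toward the listener, so f' = f · v/(v − v_s).
f' = 515 × 344/(344 − 39) ≈ 581 Hz.
λ' = v/f' = 344/580.852 ≈ 59.2 cm.

59.2 cm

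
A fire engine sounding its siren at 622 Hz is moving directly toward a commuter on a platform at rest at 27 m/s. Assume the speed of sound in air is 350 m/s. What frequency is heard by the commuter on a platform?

Moving source, stationary observer: f' = f · v/(v − v_s) since the source is approaching.
f' = 622 × 350/(350 − 27) = 622 × 350/323 ≈ 674 Hz.

674 Hz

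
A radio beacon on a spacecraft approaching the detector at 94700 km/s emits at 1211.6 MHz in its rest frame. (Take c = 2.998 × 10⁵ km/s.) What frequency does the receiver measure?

β = v/c = 94700/299800 = 0.3159.
Relativistic Doppler for frequency: f' = f₀ · √((1 + β)/(1 − β)).
f' = 1211.6 × √(1.3159/0.6841) = 1211.6 × 1.38689 ≈ 1680.4 MHz.

1680.4 MHz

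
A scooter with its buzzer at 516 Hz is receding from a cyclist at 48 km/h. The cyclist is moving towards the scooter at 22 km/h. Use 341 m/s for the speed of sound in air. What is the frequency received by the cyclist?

505 Hz

48 km/h = 13.33 m/s; 22 km/h = 6.111 m/s.
Both move, so f' = f · (v + v_o)/(v + v_s).
f' = 516 × (341 + 6.111)/(341 + 13.33) = 516 × 347.11/354.33 ≈ 505 Hz.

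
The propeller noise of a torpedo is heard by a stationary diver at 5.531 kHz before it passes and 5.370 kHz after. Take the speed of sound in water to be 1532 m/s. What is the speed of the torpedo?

f₁/f₂ = (v + v_s)/(v − v_s), so v_s = v · (f₁ − f₂)/(f₁ + f₂).
v_s = 1532 × (5.531 − 5.370)/(5.531 + 5.370) = 1532 × 0.161/10.901 ≈ 22.6 m/s.

22.6 m/s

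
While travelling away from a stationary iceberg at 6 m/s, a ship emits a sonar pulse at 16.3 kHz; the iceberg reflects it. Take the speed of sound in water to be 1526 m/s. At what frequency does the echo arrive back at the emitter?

The iceberg receives the sound from a moving source: f₁ = f₀ · v/(v + v_e) = 16.3 × 1526/1532 ≈ 16.24 kHz.
On the return leg the ship is a moving observer: f₂ = f₁ · (v − v_e)/v = 16.24 × 1520/1526 ≈ 16.17 kHz.
Equivalently f₂ = f₀ · (v − v_e)/(v + v_e).

16.17 kHz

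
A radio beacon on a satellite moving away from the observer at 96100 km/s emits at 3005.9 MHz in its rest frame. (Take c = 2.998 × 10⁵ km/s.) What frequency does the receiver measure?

2156.1 MHz

β = v/c = 96100/299800 = 0.3205.
Relativistic Doppler for frequency: f' = f₀ · √((1 − β)/(1 + β)).
f' = 3005.9 × √(0.6795/1.3205) = 3005.9 × 0.71730 ≈ 2156.1 MHz.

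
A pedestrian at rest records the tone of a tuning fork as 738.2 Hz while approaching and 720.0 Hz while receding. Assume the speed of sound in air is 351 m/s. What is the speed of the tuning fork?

4.4 m/s

f₁/f₂ = (v + v_s)/(v − v_s), so v_s = v · (f₁ − f₂)/(f₁ + f₂).
v_s = 351 × (738.2 − 720.0)/(738.2 + 720.0) = 351 × 18.2/1458.2 ≈ 4.4 m/s.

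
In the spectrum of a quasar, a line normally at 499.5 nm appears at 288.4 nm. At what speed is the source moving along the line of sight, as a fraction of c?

λ'/λ₀ = 0.5774 < 1 (blueshift), so the source is approaching.
λ'/λ₀ = √((1 − β)/(1 + β)) for an approaching source ⇒ β = (1 − r²)/(1 + r²) with r = λ'/λ₀.
β = (1 − 0.3334)/(1 + 0.3334) ≈ 0.500.

0.500c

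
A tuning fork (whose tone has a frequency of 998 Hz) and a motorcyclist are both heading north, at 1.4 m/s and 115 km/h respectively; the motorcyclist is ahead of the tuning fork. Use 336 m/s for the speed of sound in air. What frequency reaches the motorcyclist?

907 Hz

115 km/h = 31.94 m/s.
The motorcyclist is ahead, so the tuning fork is moving toward it while the motorcyclist is moving away from the tuning fork.
General Doppler shift: f' = f · (v − v_o)/(v − v_s).
f' = 998 × (336 − 31.94)/(336 − 1.4) = 998 × 304.06/334.6 ≈ 907 Hz.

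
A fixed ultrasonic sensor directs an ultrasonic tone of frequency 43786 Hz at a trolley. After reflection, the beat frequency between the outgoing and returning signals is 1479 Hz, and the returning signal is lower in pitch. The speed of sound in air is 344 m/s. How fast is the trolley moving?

5.9 m/s

Double Doppler shift off a moving reflector: f₂ = f₀ · (v + u)/(v − u) (u > 0 toward emitter).
Returning signal is lower, so f₂ = f₀ − Δf = 43786 − 1479 = 42307 Hz.
Rearranging, u = v · (f₂ − f₀)/(f₂ + f₀) = 344 × -1479/86093 ≈ -5.9 m/s.
So the trolley is moving at 5.9 m/s away from the emitter.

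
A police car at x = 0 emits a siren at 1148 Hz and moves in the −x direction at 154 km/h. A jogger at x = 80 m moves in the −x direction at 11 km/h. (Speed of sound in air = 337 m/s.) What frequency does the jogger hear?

154 km/h = 42.78 m/s; 11 km/h = 3.056 m/s.
The observer lies on the +x side, so the source is heading away from the observer and the observer is heading toward the source.
With source receding and observer approaching, f' = f · (v + v_o)/(v + v_s).
f' = 1148 × (337 + 3.056)/(337 + 42.78) = 1148 × 340.06/379.78 ≈ 1028 Hz.

1028 Hz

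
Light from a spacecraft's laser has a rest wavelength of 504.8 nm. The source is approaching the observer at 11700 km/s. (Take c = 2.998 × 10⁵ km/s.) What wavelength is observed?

β = v/c = 11700/299800 = 0.0390.
Relativistic Doppler for wavelength: λ' = λ₀ · √((1 − β)/(1 + β)).
λ' = 504.8 × √(0.9610/1.0390) = 504.8 × 0.96171 ≈ 485.5 nm.

485.5 nm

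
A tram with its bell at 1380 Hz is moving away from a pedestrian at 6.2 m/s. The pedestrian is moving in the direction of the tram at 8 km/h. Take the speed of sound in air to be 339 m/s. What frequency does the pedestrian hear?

1364 Hz

8 km/h = 2.222 m/s.
Both move, so f' = f · (v + v_o)/(v + v_s).
f' = 1380 × (339 + 2.222)/(339 + 6.2) = 1380 × 341.22/345.2 ≈ 1364 Hz.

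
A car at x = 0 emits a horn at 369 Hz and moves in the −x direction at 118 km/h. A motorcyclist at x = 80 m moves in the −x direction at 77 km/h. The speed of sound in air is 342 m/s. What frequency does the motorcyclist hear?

358 Hz

118 km/h = 32.78 m/s; 77 km/h = 21.39 m/s.
The observer lies on the +x side, so the source is heading away from the observer and the observer is heading toward the source.
General Doppler shift: f' = f · (v + v_o)/(v + v_s).
f' = 369 × (342 + 21.39)/(342 + 32.78) = 369 × 363.39/374.78 ≈ 358 Hz.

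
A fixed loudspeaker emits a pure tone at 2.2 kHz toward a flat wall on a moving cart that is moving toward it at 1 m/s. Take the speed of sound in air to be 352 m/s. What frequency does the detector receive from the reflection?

At the flat wall on a moving cart (a moving observer), f₁ = f₀ · (v + u)/v = 2.2 × 353/352 ≈ 2.21 kHz.
The reflection then acts as a moving source: f₂ = f₁ · v/(v − u) ≈ 2.21 kHz.

2.21 kHz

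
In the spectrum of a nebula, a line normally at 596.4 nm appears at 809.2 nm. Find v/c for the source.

0.296c

λ'/λ₀ = 1.3568 > 1 (redshift), so the source is receding.
λ'/λ₀ = √((1 + β)/(1 − β)) for a receding source ⇒ β = (r² − 1)/(r² + 1) with r = λ'/λ₀.
β = (1.8409 − 1)/(1.8409 + 1) ≈ 0.296.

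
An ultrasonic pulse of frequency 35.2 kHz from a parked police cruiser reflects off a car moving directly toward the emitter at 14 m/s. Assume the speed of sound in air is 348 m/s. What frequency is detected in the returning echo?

38.2 kHz

The car first receives the wave as a moving observer: f₁ = f₀ · (v + u)/v = 35.2 × (348 + 14)/348 ≈ 36.6 kHz.
The reflection then acts as a moving source: f₂ = f₁ · v/(v − u) ≈ 38.2 kHz.
Equivalently f₂ = f₀ · (v + u)/(v − u).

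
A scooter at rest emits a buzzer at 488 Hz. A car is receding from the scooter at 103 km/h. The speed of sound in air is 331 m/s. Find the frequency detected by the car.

103 km/h = 28.61 m/s.
Moving observer, stationary source: f' = f · (v − v_o)/v.
f' = 488 × (331 − 28.61)/331 = 488 × 302.39/331 ≈ 446 Hz.

446 Hz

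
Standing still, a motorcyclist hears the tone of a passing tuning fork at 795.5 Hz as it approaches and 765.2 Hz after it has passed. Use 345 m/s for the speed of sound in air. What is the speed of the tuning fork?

6.7 m/s

f₁/f₂ = (v + v_s)/(v − v_s), so v_s = v · (f₁ − f₂)/(f₁ + f₂).
v_s = 345 × (795.5 − 765.2)/(795.5 + 765.2) = 345 × 30.3/1560.7 ≈ 6.7 m/s.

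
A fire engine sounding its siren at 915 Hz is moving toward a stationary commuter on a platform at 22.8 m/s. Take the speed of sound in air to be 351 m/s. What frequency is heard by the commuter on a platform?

With the source moving toward a stationary observer, f' = f · v/(v − v_s).
f' = 915 × 351/(351 − 22.8) = 915 × 351/328.2 ≈ 979 Hz.

979 Hz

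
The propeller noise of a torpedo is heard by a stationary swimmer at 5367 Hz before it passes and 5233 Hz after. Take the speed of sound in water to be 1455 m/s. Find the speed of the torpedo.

f₁/f₂ = (v + v_s)/(v − v_s), so v_s = v · (f₁ − f₂)/(f₁ + f₂).
v_s = 1455 × (5367 − 5233)/(5367 + 5233) = 1455 × 134/10600 ≈ 18.4 m/s.

18.4 m/s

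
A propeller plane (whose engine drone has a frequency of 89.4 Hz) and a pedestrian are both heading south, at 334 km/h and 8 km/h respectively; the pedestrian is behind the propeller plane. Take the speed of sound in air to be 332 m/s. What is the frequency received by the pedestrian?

70 Hz

334 km/h = 92.78 m/s; 8 km/h = 2.222 m/s.
The pedestrian is behind, so the propeller plane is moving away from it while the pedestrian is moving toward the propeller plane.
Both move, so f' = f · (v + v_o)/(v + v_s).
f' = 89.4 × (332 + 2.222)/(332 + 92.78) = 89.4 × 334.22/424.78 ≈ 70 Hz.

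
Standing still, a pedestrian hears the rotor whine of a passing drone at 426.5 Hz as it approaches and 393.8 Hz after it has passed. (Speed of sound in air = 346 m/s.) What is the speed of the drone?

13.8 m/s

f₁/f₂ = (v + v_s)/(v − v_s), so v_s = v · (f₁ − f₂)/(f₁ + f₂).
v_s = 346 × (426.5 − 393.8)/(426.5 + 393.8) = 346 × 32.7/820.3 ≈ 13.8 m/s.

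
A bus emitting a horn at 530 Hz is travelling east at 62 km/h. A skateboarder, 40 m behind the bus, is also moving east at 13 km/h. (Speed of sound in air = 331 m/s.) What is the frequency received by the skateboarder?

509 Hz

62 km/h = 17.22 m/s; 13 km/h = 3.611 m/s.
The skateboarder is behind, so the bus is moving away from it while the skateboarder is moving toward the bus.
General Doppler shift: f' = f · (v + v_o)/(v + v_s).
f' = 530 × (331 + 3.611)/(331 + 17.22) = 530 × 334.61/348.22 ≈ 509 Hz.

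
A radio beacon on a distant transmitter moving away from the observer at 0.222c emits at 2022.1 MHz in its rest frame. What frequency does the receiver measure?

Relativistic Doppler for frequency: f' = f₀ · √((1 − β)/(1 + β)).
f' = 2022.1 × √(0.7780/1.2220) = 2022.1 × 0.79791 ≈ 1613.5 MHz.

1613.5 MHz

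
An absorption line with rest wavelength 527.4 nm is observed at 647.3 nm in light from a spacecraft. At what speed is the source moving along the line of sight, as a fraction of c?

0.202

λ'/λ₀ = 1.2273 > 1 (redshift), so the source is receding.
λ'/λ₀ = √((1 + β)/(1 − β)) for a receding source ⇒ β = (r² − 1)/(r² + 1) with r = λ'/λ₀.
β = (1.5064 − 1)/(1.5064 + 1) ≈ 0.202.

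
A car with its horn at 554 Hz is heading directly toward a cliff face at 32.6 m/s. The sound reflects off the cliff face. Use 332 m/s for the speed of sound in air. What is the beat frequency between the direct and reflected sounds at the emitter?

121 Hz

The cliff face receives the sound from a moving source: f₁ = f₀ · v/(v − v_e) = 554 × 332/299.4 ≈ 614.3 Hz.
On the return leg the car is a moving observer: f₂ = f₁ · (v + v_e)/v = 614.3 × 364.6/332 ≈ 674.6 Hz.
Equivalently f₂ = f₀ · (v + v_e)/(v − v_e).
Beat against the emitted tone: |f₂ − f₀| = 2v_e·f₀/(v − v_e) = 2 × 32.6 × 554/299.4 ≈ 121 Hz.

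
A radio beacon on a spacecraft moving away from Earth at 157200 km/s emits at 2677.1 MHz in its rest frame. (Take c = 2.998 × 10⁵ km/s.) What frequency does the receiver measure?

1495.4 MHz

β = v/c = 157200/299800 = 0.5243.
Relativistic Doppler for frequency: f' = f₀ · √((1 − β)/(1 + β)).
f' = 2677.1 × √(0.4757/1.5243) = 2677.1 × 0.55860 ≈ 1495.4 MHz.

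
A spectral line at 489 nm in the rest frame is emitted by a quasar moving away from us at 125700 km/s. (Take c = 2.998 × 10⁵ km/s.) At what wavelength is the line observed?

β = v/c = 125700/299800 = 0.4193.
Relativistic Doppler for wavelength: λ' = λ₀ · √((1 + β)/(1 − β)).
λ' = 489 × √(1.4193/0.5807) = 489 × 1.56333 ≈ 764.5 nm.

764.5 nm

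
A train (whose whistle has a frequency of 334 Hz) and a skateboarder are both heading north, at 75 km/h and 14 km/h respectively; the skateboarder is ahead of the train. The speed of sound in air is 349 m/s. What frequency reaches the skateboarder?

351 Hz

75 km/h = 20.83 m/s; 14 km/h = 3.889 m/s.
The skateboarder is ahead, so the train is moving toward it while the skateboarder is moving away from the train.
General Doppler shift: f' = f · (v − v_o)/(v − v_s).
f' = 334 × (349 − 3.889)/(349 − 20.83) = 334 × 345.11/328.17 ≈ 351 Hz.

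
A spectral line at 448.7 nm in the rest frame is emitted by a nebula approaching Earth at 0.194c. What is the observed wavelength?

368.7 nm

Relativistic Doppler for wavelength: λ' = λ₀ · √((1 − β)/(1 + β)).
λ' = 448.7 × √(0.8060/1.1940) = 448.7 × 0.82161 ≈ 368.7 nm.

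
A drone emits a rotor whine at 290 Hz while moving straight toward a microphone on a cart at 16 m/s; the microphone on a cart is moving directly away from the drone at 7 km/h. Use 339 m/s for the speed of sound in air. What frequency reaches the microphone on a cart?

303 Hz

7 km/h = 1.944 m/s.
Both move, so f' = f · (v − v_o)/(v − v_s).
f' = 290 × (339 − 1.944)/(339 − 16) = 290 × 337.06/323 ≈ 303 Hz.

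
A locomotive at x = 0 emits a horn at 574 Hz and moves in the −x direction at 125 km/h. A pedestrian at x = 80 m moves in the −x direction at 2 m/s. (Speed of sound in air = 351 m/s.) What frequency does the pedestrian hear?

525 Hz

125 km/h = 34.72 m/s.
The observer lies on the +x side, so the source is heading away from the observer and the observer is heading toward the source.
With source receding and observer approaching, f' = f · (v + v_o)/(v + v_s).
f' = 574 × (351 + 2)/(351 + 34.72) = 574 × 353/385.72 ≈ 525 Hz.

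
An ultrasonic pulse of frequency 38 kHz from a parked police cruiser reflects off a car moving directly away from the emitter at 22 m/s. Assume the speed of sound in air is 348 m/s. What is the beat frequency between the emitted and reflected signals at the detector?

4519 Hz

At the car (a moving observer), f₁ = f₀ · (v − u)/v = 38 × 326/348 ≈ 35.60 kHz.
On reflection it acts as a source moving away from the stationary detector: f₂ = f₁ · v/(v + u) = 35.60 × 348/370 ≈ 33.48 kHz.
Beat frequency (with f₀ = 38000 Hz): |f₂ − f₀| = 2u·f₀/(v + u) = 2 × 22 × 38000/370 ≈ 4519 Hz.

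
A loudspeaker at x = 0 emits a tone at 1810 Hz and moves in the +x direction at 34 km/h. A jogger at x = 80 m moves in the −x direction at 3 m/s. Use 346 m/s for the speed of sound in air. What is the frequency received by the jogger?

1877 Hz

34 km/h = 9.444 m/s.
The observer lies on the +x side, so the source is heading toward the observer and the observer is heading toward the source.
With source approaching and observer approaching, f' = f · (v + v_o)/(v − v_s).
f' = 1810 × (346 + 3)/(346 − 9.444) = 1810 × 349/336.56 ≈ 1877 Hz.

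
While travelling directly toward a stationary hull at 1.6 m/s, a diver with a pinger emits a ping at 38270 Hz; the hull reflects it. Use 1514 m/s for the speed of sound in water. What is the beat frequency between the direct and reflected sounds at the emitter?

The hull receives the sound from a moving source: f₁ = f₀ · v/(v − v_e) = 38270 × 1514/1512.4 ≈ 38310.5 Hz.
On the return leg the diver with a pinger is a moving observer: f₂ = f₁ · (v + v_e)/v = 38310.5 × 1515.6/1514 ≈ 38351.0 Hz.
Beat against the emitted tone: |f₂ − f₀| = 2v_e·f₀/(v − v_e) = 2 × 1.6 × 38270/1512.4 ≈ 81 Hz.

81 Hz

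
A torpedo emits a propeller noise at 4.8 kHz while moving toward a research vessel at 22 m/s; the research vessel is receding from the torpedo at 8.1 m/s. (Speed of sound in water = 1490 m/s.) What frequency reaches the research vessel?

With source approaching and observer receding, f' = f · (v − v_o)/(v − v_s).
f' = 4.8 × (1490 − 8.1)/(1490 − 22) = 4.8 × 1481.9/1468 ≈ 4.85 kHz.

4.85 kHz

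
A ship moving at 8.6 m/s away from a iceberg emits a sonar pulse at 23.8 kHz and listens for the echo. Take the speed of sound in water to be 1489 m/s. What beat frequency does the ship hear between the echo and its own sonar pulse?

The iceberg receives the sound from a moving source: f₁ = f₀ · v/(v + v_e) = 23.8 × 1489/1497.6 ≈ 23.663 kHz.
On the return leg the ship is a moving observer: f₂ = f₁ · (v − v_e)/v = 23.663 × 1480.4/1489 ≈ 23.527 kHz.
Equivalently f₂ = f₀ · (v − v_e)/(v + v_e).
Beat against the emitted tone (with f₀ = 23800 Hz): |f₂ − f₀| = 2v_e·f₀/(v + v_e) = 2 × 8.6 × 23800/1497.6 ≈ 273 Hz.

273 Hz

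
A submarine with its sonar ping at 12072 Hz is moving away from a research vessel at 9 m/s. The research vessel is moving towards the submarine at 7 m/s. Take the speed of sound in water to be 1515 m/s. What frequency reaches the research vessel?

12056 Hz

Both move, so f' = f · (v + v_o)/(v + v_s).
f' = 12072 × (1515 + 7)/(1515 + 9) = 12072 × 1522/1524 ≈ 12056 Hz.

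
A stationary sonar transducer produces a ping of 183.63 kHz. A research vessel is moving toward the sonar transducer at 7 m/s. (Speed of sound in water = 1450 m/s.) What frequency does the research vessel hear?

Moving observer, stationary source: f' = f · (v + v_o)/v.
f' = 183.63 × (1450 + 7)/1450 = 183.63 × 1457/1450 ≈ 184.5 kHz.

184.5 kHz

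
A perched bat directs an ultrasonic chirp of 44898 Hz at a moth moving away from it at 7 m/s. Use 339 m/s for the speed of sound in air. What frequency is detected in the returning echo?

43081 Hz

At the moth (a moving observer), f₁ = f₀ · (v − u)/v = 44898 × 332/339 ≈ 43971 Hz.
On reflection it acts as a source moving away from the stationary detector: f₂ = f₁ · v/(v + u) = 43971 × 339/346 ≈ 43081 Hz.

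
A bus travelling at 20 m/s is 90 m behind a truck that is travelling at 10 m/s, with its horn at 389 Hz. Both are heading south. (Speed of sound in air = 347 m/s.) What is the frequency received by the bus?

400 Hz

The bus is behind, so the truck is moving away from it while the bus is moving toward the truck.
Both move, so f' = f · (v + v_o)/(v + v_s).
f' = 389 × (347 + 20)/(347 + 10) = 389 × 367/357 ≈ 400 Hz.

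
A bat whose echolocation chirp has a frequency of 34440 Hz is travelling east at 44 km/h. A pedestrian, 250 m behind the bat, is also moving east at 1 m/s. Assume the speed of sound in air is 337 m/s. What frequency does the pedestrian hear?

44 km/h = 12.22 m/s.
The pedestrian is behind, so the bat is moving away from it while the pedestrian is moving toward the bat.
With source receding and observer approaching, f' = f · (v + v_o)/(v + v_s).
f' = 34440 × (337 + 1)/(337 + 12.22) = 34440 × 338/349.22 ≈ 33333 Hz.

33333 Hz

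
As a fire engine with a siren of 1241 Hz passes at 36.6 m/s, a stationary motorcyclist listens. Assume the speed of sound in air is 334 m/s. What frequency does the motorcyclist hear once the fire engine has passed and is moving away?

1118 Hz

Receding: f₂ = f · v/(v + v_s) = 1241 × 334/370.6 ≈ 1118 Hz.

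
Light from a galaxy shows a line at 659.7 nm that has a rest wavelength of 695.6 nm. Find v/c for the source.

λ'/λ₀ = 0.9484 < 1 (blueshift), so the source is approaching.
λ'/λ₀ = √((1 − β)/(1 + β)) for an approaching source ⇒ β = (1 − r²)/(1 + r²) with r = λ'/λ₀.
β = (1 − 0.8994)/(1 + 0.8994) ≈ 0.053.

0.053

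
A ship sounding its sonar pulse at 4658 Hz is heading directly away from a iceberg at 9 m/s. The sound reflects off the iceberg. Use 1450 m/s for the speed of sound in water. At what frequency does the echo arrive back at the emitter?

The iceberg receives the sound from a moving source: f₁ = f₀ · v/(v + v_e) = 4658 × 1450/1459 ≈ 4629 Hz.
On the return leg the ship is a moving observer: f₂ = f₁ · (v − v_e)/v = 4629 × 1441/1450 ≈ 4601 Hz.
Equivalently f₂ = f₀ · (v − v_e)/(v + v_e).

4601 Hz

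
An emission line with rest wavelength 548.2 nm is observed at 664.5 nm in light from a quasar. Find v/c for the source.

λ'/λ₀ = 1.2121 > 1 (redshift), so the source is receding.
λ'/λ₀ = √((1 + β)/(1 − β)) for a receding source ⇒ β = (r² − 1)/(r² + 1) with r = λ'/λ₀.
β = (1.4693 − 1)/(1.4693 + 1) ≈ 0.190.

0.190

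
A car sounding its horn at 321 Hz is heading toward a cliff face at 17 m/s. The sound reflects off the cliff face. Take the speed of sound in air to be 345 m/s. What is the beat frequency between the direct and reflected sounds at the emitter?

The cliff face receives the sound from a moving source: f₁ = f₀ · v/(v − v_e) = 321 × 345/328 ≈ 337.6 Hz.
On the return leg the car is a moving observer: f₂ = f₁ · (v + v_e)/v = 337.6 × 362/345 ≈ 354.3 Hz.
Beat against the emitted tone: |f₂ − f₀| = 2v_e·f₀/(v − v_e) = 2 × 17 × 321/328 ≈ 33.3 Hz.

33.3 Hz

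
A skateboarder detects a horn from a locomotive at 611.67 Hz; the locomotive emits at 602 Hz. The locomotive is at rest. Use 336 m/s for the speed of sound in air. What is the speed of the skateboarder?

5.4 m/s

f' > f, so the skateboarder is approaching.
f' = f · (v + v_o)/v ⇒ v_o = v · |f'/f − 1|.
v_o = 336 × |611.67/602 − 1| = 336 × 0.01606 ≈ 5.4 m/s.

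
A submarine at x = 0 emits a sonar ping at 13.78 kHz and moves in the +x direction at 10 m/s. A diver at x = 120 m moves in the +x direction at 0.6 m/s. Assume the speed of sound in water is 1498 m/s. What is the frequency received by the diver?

The observer lies on the +x side, so the source is heading toward the observer and the observer is heading away from the source.
With source approaching and observer receding, f' = f · (v − v_o)/(v − v_s).
f' = 13.78 × (1498 − 0.6)/(1498 − 10) = 13.78 × 1497.4/1488 ≈ 13.87 kHz.

13.87 kHz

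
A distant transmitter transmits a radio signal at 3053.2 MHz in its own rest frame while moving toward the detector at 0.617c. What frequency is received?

Relativistic Doppler for frequency: f' = f₀ · √((1 + β)/(1 − β)).
f' = 3053.2 × √(1.6170/0.3830) = 3053.2 × 2.05473 ≈ 6273.5 MHz.

6273.5 MHz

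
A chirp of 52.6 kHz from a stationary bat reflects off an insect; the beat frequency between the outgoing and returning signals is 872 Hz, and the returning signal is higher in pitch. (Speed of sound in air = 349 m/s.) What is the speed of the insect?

2.87 m/s

Double Doppler shift off a moving reflector: f₂ = f₀ · (v + u)/(v − u) (u > 0 toward emitter).
Returning signal is higher, so f₂ = f₀ + Δf = 52600 + 872 = 53472 Hz.
Rearranging, u = v · (f₂ − f₀)/(f₂ + f₀) = 349 × 872/106072 ≈ 2.87 m/s.
So the insect is moving at 2.87 m/s toward the emitter.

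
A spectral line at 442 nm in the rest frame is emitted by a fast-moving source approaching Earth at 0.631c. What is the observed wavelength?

Relativistic Doppler for wavelength: λ' = λ₀ · √((1 − β)/(1 + β)).
λ' = 442 × √(0.3690/1.6310) = 442 × 0.47565 ≈ 210.2 nm.

210.2 nm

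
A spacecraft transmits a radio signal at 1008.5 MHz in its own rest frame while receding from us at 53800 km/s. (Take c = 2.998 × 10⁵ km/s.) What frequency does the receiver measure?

β = v/c = 53800/299800 = 0.1795.
Relativistic Doppler for frequency: f' = f₀ · √((1 − β)/(1 + β)).
f' = 1008.5 × √(0.8205/1.1795) = 1008.5 × 0.83409 ≈ 841.2 MHz.

841.2 MHz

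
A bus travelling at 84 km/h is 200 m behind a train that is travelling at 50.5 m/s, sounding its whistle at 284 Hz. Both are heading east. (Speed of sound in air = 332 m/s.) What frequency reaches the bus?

84 km/h = 23.33 m/s.
The bus is behind, so the train is moving away from it while the bus is moving toward the train.
Both move, so f' = f · (v + v_o)/(v + v_s).
f' = 284 × (332 + 23.33)/(332 + 50.5) = 284 × 355.33/382.5 ≈ 264 Hz.

264 Hz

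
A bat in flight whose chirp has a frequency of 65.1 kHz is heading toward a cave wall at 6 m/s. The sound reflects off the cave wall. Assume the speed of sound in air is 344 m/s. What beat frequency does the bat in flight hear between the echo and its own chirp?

2311 Hz

The cave wall receives the sound from a moving source: f₁ = f₀ · v/(v − v_e) = 65.1 × 344/338 ≈ 66.26 kHz.
On the return leg the bat in flight is a moving observer: f₂ = f₁ · (v + v_e)/v = 66.26 × 350/344 ≈ 67.41 kHz.
Beat against the emitted tone (with f₀ = 65100 Hz): |f₂ − f₀| = 2v_e·f₀/(v − v_e) = 2 × 6 × 65100/338 ≈ 2311 Hz.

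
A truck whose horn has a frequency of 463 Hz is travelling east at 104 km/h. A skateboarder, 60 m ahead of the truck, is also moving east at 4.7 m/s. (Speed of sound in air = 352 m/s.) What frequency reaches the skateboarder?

498 Hz

104 km/h = 28.89 m/s.
The skateboarder is ahead, so the truck is moving toward it while the skateboarder is moving away from the truck.
Both move, so f' = f · (v − v_o)/(v − v_s).
f' = 463 × (352 − 4.7)/(352 − 28.89) = 463 × 347.3/323.11 ≈ 498 Hz.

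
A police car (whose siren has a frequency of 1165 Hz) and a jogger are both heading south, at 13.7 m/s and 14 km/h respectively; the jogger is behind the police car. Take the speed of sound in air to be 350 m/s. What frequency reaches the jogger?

14 km/h = 3.889 m/s.
The jogger is behind, so the police car is moving away from it while the jogger is moving toward the police car.
With source receding and observer approaching, f' = f · (v + v_o)/(v + v_s).
f' = 1165 × (350 + 3.889)/(350 + 13.7) = 1165 × 353.89/363.7 ≈ 1134 Hz.

1134 Hz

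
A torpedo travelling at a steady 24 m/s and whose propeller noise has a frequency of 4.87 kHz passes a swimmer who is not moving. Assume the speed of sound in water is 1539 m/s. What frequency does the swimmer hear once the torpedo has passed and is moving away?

4.80 kHz

Receding: f₂ = f · v/(v + v_s) = 4.87 × 1539/1563 ≈ 4.80 kHz.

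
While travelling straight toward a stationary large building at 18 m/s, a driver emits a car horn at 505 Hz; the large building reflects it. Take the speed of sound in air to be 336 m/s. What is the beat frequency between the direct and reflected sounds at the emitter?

57.2 Hz

The large building receives the sound from a moving source: f₁ = f₀ · v/(v − v_e) = 505 × 336/318 ≈ 533.6 Hz.
On the return leg the driver is a moving observer: f₂ = f₁ · (v + v_e)/v = 533.6 × 354/336 ≈ 562.2 Hz.
Beat against the emitted tone: |f₂ − f₀| = 2v_e·f₀/(v − v_e) = 2 × 18 × 505/318 ≈ 57.2 Hz.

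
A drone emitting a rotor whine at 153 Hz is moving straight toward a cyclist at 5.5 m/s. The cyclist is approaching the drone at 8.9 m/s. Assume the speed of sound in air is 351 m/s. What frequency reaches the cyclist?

159 Hz

General Doppler shift: f' = f · (v + v_o)/(v − v_s).
f' = 153 × (351 + 8.9)/(351 − 5.5) = 153 × 359.9/345.5 ≈ 159 Hz.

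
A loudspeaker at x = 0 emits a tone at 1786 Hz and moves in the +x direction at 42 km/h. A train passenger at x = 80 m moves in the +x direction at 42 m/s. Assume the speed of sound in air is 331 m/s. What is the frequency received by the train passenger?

42 km/h = 11.67 m/s.
The observer lies on the +x side, so the source is heading toward the observer and the observer is heading away from the source.
With source approaching and observer receding, f' = f · (v − v_o)/(v − v_s).
f' = 1786 × (331 − 42)/(331 − 11.67) = 1786 × 289/319.33 ≈ 1616 Hz.

1616 Hz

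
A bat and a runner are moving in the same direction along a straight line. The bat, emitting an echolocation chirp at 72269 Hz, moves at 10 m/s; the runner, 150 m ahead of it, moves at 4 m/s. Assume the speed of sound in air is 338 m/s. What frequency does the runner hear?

The runner is ahead, so the bat is moving toward it while the runner is moving away from the bat.
With source approaching and observer receding, f' = f · (v − v_o)/(v − v_s).
f' = 72269 × (338 − 4)/(338 − 10) = 72269 × 334/328 ≈ 73591 Hz.

73591 Hz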